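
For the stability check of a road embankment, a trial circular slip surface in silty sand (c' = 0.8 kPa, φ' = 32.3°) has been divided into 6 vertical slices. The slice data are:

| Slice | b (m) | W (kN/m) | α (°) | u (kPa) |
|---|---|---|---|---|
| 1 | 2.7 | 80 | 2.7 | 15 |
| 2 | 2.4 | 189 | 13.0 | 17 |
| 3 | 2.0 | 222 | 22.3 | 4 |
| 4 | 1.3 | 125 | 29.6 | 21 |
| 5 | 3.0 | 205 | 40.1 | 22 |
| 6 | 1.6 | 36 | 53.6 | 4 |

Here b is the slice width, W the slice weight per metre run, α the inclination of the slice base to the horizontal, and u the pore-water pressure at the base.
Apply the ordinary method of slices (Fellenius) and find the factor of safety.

FS = 1.00

Ordinary method of slices: FS = Σ[c'·Δl_i + (W_i cosα_i − u_i·Δl_i)·tanφ'] / Σ W_i sinα_i, with Δl_i = b_i / cosα_i.
Slice 1: Δl = 2.7/cos2.7° = 2.703 m; N'_1 = 80·cos2.7° − 15·2.703 = 39.4; c'Δl = 2.16; W sinα = 3.8
Slice 2: Δl = 2.4/cos13.0° = 2.463 m; N'_2 = 189·cos13.0° − 17·2.463 = 142.3; c'Δl = 1.97; W sinα = 42.5
Slice 3: Δl = 2.0/cos22.3° = 2.162 m; N'_3 = 222·cos22.3° − 4·2.162 = 196.7; c'Δl = 1.73; W sinα = 84.2
Slice 4: Δl = 1.3/cos29.6° = 1.495 m; N'_4 = 125·cos29.6° − 21·1.495 = 77.3; c'Δl = 1.20; W sinα = 61.7
Slice 5: Δl = 3.0/cos40.1° = 3.922 m; N'_5 = 205·cos40.1° − 22·3.922 = 70.5; c'Δl = 3.14; W sinα = 132.0
Slice 6: Δl = 1.6/cos53.6° = 2.696 m; N'_6 = 36·cos53.6° − 4·2.696 = 10.6; c'Δl = 2.16; W sinα = 29.0
Σc'Δl = 12.4 kN/m; ΣN' = 536.8 kN/m; ΣW sinα = 353.3 kN/m
Resisting = 12.4 + 536.8·tan32.3° = 12.4 + 339.3 = 351.7 kN/m
FS = 351.7 / 353.3 = 0.996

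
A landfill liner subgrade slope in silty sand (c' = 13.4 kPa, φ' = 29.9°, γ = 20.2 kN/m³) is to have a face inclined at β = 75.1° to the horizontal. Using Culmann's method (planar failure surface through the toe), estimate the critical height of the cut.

H_c = 7.53 m

Culmann's analysis gives the critical failure plane at α_cr = (β + φ')/2 = (75.1 + 29.9)/2 = 52.5°, and the critical height
H_c = (4c'/γ) · sinβ cosφ' / [1 − cos(β − φ')]
    = (4·13.4/20.2) · sin75.1°·cos29.9° / [1 − cos(45.2°)]
    = 2.653 · 0.9664·0.8669 / [1 − 0.7046]
    = 2.653 · 0.8377 / 0.2954
    = 7.53 m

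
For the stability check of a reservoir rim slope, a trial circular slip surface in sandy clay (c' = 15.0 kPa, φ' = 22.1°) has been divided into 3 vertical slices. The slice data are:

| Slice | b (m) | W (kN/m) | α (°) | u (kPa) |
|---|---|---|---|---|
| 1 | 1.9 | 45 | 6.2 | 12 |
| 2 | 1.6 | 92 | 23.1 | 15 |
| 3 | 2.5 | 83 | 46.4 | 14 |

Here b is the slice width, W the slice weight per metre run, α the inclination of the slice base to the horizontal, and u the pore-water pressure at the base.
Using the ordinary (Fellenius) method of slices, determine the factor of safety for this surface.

FS = 1.43

Ordinary method of slices: FS = Σ[c'·Δl_i + (W_i cosα_i − u_i·Δl_i)·tanφ'] / Σ W_i sinα_i, with Δl_i = b_i / cosα_i.
Slice 1: Δl = 1.9/cos6.2° = 1.911 m; N'_1 = 45·cos6.2° − 12·1.911 = 21.8; c'Δl = 28.67; W sinα = 4.9
Slice 2: Δl = 1.6/cos23.1° = 1.739 m; N'_2 = 92·cos23.1° − 15·1.739 = 58.5; c'Δl = 26.09; W sinα = 36.1
Slice 3: Δl = 2.5/cos46.4° = 3.625 m; N'_3 = 83·cos46.4° − 14·3.625 = 6.5; c'Δl = 54.38; W sinα = 60.1
Σc'Δl = 109.1 kN/m; ΣN' = 86.8 kN/m; ΣW sinα = 101.1 kN/m
Resisting = 109.1 + 86.8·tan22.1° = 109.1 + 35.3 = 144.4 kN/m
FS = 144.4 / 101.1 = 1.429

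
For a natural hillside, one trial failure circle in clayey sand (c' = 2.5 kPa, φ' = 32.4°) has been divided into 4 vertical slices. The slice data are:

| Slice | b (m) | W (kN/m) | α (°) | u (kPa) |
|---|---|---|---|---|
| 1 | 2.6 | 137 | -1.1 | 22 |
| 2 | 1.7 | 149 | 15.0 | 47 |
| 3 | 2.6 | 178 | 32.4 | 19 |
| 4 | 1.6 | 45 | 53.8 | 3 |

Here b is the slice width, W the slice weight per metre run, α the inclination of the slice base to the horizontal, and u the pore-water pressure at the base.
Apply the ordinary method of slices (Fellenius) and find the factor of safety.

Ordinary method of slices: FS = Σ[c'·Δl_i + (W_i cosα_i − u_i·Δl_i)·tanφ'] / Σ W_i sinα_i, with Δl_i = b_i / cosα_i.
Slice 1: Δl = 2.6/cos(-1.1°) = 2.600 m; N'_1 = 137·cos(-1.1°) − 22·2.600 = 79.8; c'Δl = 6.50; W sinα = -2.6
Slice 2: Δl = 1.7/cos15.0° = 1.760 m; N'_2 = 149·cos15.0° − 47·1.760 = 61.2; c'Δl = 4.40; W sinα = 38.6
Slice 3: Δl = 2.6/cos32.4° = 3.079 m; N'_3 = 178·cos32.4° − 19·3.079 = 91.8; c'Δl = 7.70; W sinα = 95.4
Slice 4: Δl = 1.6/cos53.8° = 2.709 m; N'_4 = 45·cos53.8° − 3·2.709 = 18.5; c'Δl = 6.77; W sinα = 36.3
Σc'Δl = 25.4 kN/m; ΣN' = 251.2 kN/m; ΣW sinα = 167.6 kN/m
Resisting = 25.4 + 251.2·tan32.4° = 25.4 + 159.4 = 184.8 kN/m
FS = 184.8 / 167.6 = 1.102

FS = 1.10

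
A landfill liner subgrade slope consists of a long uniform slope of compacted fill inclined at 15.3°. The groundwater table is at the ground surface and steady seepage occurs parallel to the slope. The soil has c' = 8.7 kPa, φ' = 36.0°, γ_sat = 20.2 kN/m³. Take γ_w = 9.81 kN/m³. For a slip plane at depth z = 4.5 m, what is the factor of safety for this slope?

FS = 1.74

With seepage parallel to the slope and the water table at the surface, the effective normal stress on the slip plane uses the buoyant unit weight γ' = γ_sat − γ_w while the driving shear stress uses γ_sat:
FS = [c' + γ' z cos²β tanφ'] / [γ_sat z sinβ cosβ]
γ' = 20.2 − 9.81 = 10.39 kN/m³
Numerator = 8.7 + 10.39·4.5·cos²15.3°·tan36.0° = 8.7 + 10.39·4.5·0.9304·0.7265 = 40.304 kPa
Denominator = 20.2·4.5·sin15.3°·cos15.3° = 20.2·4.5·0.2639·0.9646 = 23.136 kPa
FS = 40.304 / 23.136 = 1.742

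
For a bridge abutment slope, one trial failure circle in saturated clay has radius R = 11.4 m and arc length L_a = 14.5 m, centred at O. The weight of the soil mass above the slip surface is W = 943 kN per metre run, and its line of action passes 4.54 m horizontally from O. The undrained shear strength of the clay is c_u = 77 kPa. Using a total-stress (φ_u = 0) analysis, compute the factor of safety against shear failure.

FS = 2.97

Taking moments about the centre O, the resisting moment is provided by the undrained shear strength acting along the arc:
M_R = c_u·L_a·R = 77·14.50·11.4 = 12728.1 kN·m/m
M_D = W·d = 943·4.54 = 4281.2 kN·m/m
FS = M_R / M_D = 12728.1 / 4281.2 = 2.973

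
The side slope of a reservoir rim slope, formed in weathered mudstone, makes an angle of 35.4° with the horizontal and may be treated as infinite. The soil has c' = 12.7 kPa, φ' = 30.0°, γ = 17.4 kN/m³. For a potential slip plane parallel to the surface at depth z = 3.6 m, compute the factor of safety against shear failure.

For an infinite slope with a slip plane parallel to the surface (no pore pressure): FS = [c' + γz cos²β tanφ'] / [γz sinβ cosβ].
γz = 17.4·3.6 = 62.64 kN/m²
Numerator = 12.7 + 62.64·cos²35.4°·tan30.0° = 12.7 + 62.64·0.6644·0.5774 = 36.729 kPa
Denominator = 62.64·sin35.4°·cos35.4° = 62.64·0.5793·0.8151 = 29.578 kPa
FS = 36.729 / 29.578 = 1.242

FS = 1.24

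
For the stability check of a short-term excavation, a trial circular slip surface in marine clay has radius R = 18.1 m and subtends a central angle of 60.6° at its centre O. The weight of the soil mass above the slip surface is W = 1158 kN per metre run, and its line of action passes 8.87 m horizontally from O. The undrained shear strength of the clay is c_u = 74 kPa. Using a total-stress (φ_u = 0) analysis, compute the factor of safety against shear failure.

FS = 2.50

Taking moments about the centre O, the resisting moment is provided by the undrained shear strength acting along the arc:
Arc length L_a = R·θ = 18.1·(60.6°·π/180) = 18.1·1.0577 = 19.14 m
M_R = c_u·L_a·R = 74·19.14·18.1 = 25641.2 kN·m/m
M_D = W·d = 1158·8.87 = 10271.5 kN·m/m
FS = M_R / M_D = 25641.2 / 10271.5 = 2.496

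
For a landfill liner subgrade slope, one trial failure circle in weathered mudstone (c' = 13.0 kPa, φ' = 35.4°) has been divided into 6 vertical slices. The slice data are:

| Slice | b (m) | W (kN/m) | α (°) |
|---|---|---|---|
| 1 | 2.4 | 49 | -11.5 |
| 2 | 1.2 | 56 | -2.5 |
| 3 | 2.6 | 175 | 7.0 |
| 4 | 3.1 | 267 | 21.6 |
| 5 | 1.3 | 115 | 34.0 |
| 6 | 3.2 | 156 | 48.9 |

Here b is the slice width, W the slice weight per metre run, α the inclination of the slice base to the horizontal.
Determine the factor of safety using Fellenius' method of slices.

Ordinary method of slices: FS = Σ[c'·Δl_i + (W_i cosα_i)·tanφ'] / Σ W_i sinα_i, with Δl_i = b_i / cosα_i.
Slice 1: Δl = 2.4/cos(-11.5°) = 2.449 m; N'_1 = 49·cos(-11.5°) = 48.0; c'Δl = 31.84; W sinα = -9.8
Slice 2: Δl = 1.2/cos(-2.5°) = 1.201 m; N'_2 = 56·cos(-2.5°) = 55.9; c'Δl = 15.61; W sinα = -2.4
Slice 3: Δl = 2.6/cos7.0° = 2.620 m; N'_3 = 175·cos7.0° = 173.7; c'Δl = 34.05; W sinα = 21.3
Slice 4: Δl = 3.1/cos21.6° = 3.334 m; N'_4 = 267·cos21.6° = 248.3; c'Δl = 43.34; W sinα = 98.3
Slice 5: Δl = 1.3/cos34.0° = 1.568 m; N'_5 = 115·cos34.0° = 95.3; c'Δl = 20.39; W sinα = 64.3
Slice 6: Δl = 3.2/cos48.9° = 4.868 m; N'_6 = 156·cos48.9° = 102.6; c'Δl = 63.28; W sinα = 117.6
Σc'Δl = 208.5 kN/m; ΣN' = 723.8 kN/m; ΣW sinα = 289.3 kN/m
Resisting = 208.5 + 723.8·tan35.4° = 208.5 + 514.4 = 722.9 kN/m
FS = 722.9 / 289.3 = 2.499

FS = 2.50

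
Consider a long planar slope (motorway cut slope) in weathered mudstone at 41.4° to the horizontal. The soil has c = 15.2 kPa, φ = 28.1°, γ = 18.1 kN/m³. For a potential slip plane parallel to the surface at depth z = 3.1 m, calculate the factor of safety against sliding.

For an infinite slope with a slip plane parallel to the surface (no pore pressure): FS = [c + γz cos²β tanφ] / [γz sinβ cosβ].
γz = 18.1·3.1 = 56.11 kN/m²
Numerator = 15.2 + 56.11·cos²41.4°·tan28.1° = 15.2 + 56.11·0.5627·0.5340 = 32.057 kPa
Denominator = 56.11·sin41.4°·cos41.4° = 56.11·0.6613·0.7501 = 27.834 kPa
FS = 32.057 / 27.834 = 1.152

FS = 1.15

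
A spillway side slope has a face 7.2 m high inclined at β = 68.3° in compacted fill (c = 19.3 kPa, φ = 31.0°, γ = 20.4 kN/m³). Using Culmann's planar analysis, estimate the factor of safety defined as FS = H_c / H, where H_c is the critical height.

FS = 2.05

H_c = (4c/γ) · sinβ cosφ / [1 − cos(β − φ)]
    = (4·19.3/20.4) · sin68.3°·cos31.0° / [1 − cos37.3°]
    = 3.784 · 0.7964 / 0.2045 = 14.74 m
FS = H_c / H = 14.74 / 7.2 = 2.047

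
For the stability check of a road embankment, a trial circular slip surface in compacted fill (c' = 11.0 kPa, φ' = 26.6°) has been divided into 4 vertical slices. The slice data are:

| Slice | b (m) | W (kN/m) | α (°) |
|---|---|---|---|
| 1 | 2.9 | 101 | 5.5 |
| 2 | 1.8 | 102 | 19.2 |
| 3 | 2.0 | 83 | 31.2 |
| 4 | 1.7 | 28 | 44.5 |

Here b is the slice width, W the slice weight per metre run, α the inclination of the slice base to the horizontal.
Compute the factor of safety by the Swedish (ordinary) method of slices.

Ordinary method of slices: FS = Σ[c'·Δl_i + (W_i cosα_i)·tanφ'] / Σ W_i sinα_i, with Δl_i = b_i / cosα_i.
Slice 1: Δl = 2.9/cos5.5° = 2.913 m; N'_1 = 101·cos5.5° = 100.5; c'Δl = 32.05; W sinα = 9.7
Slice 2: Δl = 1.8/cos19.2° = 1.906 m; N'_2 = 102·cos19.2° = 96.3; c'Δl = 20.97; W sinα = 33.5
Slice 3: Δl = 2.0/cos31.2° = 2.338 m; N'_3 = 83·cos31.2° = 71.0; c'Δl = 25.72; W sinα = 43.0
Slice 4: Δl = 1.7/cos44.5° = 2.383 m; N'_4 = 28·cos44.5° = 20.0; c'Δl = 26.22; W sinα = 19.6
Σc'Δl = 105.0 kN/m; ΣN' = 287.8 kN/m; ΣW sinα = 105.8 kN/m
Resisting = 105.0 + 287.8·tan26.6° = 105.0 + 144.1 = 249.1 kN/m
FS = 249.1 / 105.8 = 2.353

FS = 2.35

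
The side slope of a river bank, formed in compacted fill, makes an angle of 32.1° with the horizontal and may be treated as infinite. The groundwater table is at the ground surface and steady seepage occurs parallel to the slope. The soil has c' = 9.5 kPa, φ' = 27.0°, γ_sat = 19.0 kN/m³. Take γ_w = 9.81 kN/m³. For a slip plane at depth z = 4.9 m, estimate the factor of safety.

FS = 0.62

With seepage parallel to the slope and the water table at the surface, the effective normal stress on the slip plane uses the buoyant unit weight γ' = γ_sat − γ_w while the driving shear stress uses γ_sat:
FS = [c' + γ' z cos²β tanφ'] / [γ_sat z sinβ cosβ]
γ' = 19.0 − 9.81 = 9.19 kN/m³
Numerator = 9.5 + 9.19·4.9·cos²32.1°·tan27.0° = 9.5 + 9.19·4.9·0.7176·0.5095 = 25.965 kPa
Denominator = 19.0·4.9·sin32.1°·cos32.1° = 19.0·4.9·0.5314·0.8471 = 41.910 kPa
FS = 25.965 / 41.910 = 0.620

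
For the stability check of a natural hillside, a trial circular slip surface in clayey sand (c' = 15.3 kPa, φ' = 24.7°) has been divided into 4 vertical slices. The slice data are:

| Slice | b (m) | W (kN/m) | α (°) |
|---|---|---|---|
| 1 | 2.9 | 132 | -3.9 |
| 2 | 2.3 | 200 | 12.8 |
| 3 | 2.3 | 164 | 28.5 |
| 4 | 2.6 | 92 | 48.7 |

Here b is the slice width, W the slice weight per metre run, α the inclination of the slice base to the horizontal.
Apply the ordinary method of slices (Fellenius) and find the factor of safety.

Ordinary method of slices: FS = Σ[c'·Δl_i + (W_i cosα_i)·tanφ'] / Σ W_i sinα_i, with Δl_i = b_i / cosα_i.
Slice 1: Δl = 2.9/cos(-3.9°) = 2.907 m; N'_1 = 132·cos(-3.9°) = 131.7; c'Δl = 44.47; W sinα = -9.0
Slice 2: Δl = 2.3/cos12.8° = 2.359 m; N'_2 = 200·cos12.8° = 195.0; c'Δl = 36.09; W sinα = 44.3
Slice 3: Δl = 2.3/cos28.5° = 2.617 m; N'_3 = 164·cos28.5° = 144.1; c'Δl = 40.04; W sinα = 78.3
Slice 4: Δl = 2.6/cos48.7° = 3.939 m; N'_4 = 92·cos48.7° = 60.7; c'Δl = 60.27; W sinα = 69.1
Σc'Δl = 180.9 kN/m; ΣN' = 531.6 kN/m; ΣW sinα = 182.7 kN/m
Resisting = 180.9 + 531.6·tan24.7° = 180.9 + 244.5 = 425.4 kN/m
FS = 425.4 / 182.7 = 2.328

FS = 2.33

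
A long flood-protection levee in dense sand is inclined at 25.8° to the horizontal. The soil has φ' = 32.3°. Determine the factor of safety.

For a dry cohesionless infinite slope the factor of safety is FS = tanφ' / tanβ.
FS = tan32.3° / tan25.8° = 0.6322 / 0.4834 = 1.308

FS = 1.31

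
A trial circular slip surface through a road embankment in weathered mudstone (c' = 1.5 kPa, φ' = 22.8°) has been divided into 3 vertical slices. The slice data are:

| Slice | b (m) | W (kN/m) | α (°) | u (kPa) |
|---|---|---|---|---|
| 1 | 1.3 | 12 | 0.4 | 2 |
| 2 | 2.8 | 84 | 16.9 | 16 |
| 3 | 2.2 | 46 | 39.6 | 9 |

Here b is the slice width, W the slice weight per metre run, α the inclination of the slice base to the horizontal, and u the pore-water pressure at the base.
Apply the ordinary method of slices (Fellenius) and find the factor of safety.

FS = 0.61

Ordinary method of slices: FS = Σ[c'·Δl_i + (W_i cosα_i − u_i·Δl_i)·tanφ'] / Σ W_i sinα_i, with Δl_i = b_i / cosα_i.
Slice 1: Δl = 1.3/cos0.4° = 1.300 m; N'_1 = 12·cos0.4° − 2·1.300 = 9.4; c'Δl = 1.95; W sinα = 0.1
Slice 2: Δl = 2.8/cos16.9° = 2.926 m; N'_2 = 84·cos16.9° − 16·2.926 = 33.6; c'Δl = 4.39; W sinα = 24.4
Slice 3: Δl = 2.2/cos39.6° = 2.855 m; N'_3 = 46·cos39.6° − 9·2.855 = 9.7; c'Δl = 4.28; W sinα = 29.3
Σc'Δl = 10.6 kN/m; ΣN' = 52.7 kN/m; ΣW sinα = 53.8 kN/m
Resisting = 10.6 + 52.7·tan22.8° = 10.6 + 22.2 = 32.8 kN/m
FS = 32.8 / 53.8 = 0.609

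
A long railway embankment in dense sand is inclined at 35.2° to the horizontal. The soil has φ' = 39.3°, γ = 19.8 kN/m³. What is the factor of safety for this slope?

For a dry cohesionless infinite slope the factor of safety is FS = tanφ' / tanβ.
FS = tan39.3° / tan35.2° = 0.8185 / 0.7054 = 1.160

FS = 1.16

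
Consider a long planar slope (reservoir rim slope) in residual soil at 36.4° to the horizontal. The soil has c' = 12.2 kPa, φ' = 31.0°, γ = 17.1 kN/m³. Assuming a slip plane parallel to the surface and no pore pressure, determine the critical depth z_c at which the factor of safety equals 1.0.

z_c = 8.07 m

Setting FS = 1.00 in FS = [c' + γz cos²β tanφ'] / [γz sinβ cosβ] and solving for z:
z = c' / [γ cosβ (FS·sinβ − cosβ·tanφ')]
  = 12.2 / [17.1·cos36.4°·(1.00·sin36.4° − cos36.4°·tan31.0°)]
  = 12.2 / [17.1·0.8049·(1.00·0.5934 − 0.8049·0.6009)]
  = 12.2 / 1.5111 = 8.074 m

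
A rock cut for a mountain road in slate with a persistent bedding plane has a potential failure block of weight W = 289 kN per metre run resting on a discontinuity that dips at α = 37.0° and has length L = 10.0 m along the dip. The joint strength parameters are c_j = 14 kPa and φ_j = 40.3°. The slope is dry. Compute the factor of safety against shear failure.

FS = 1.93

Resolving the block weight along and normal to the plane and applying the Mohr–Coulomb strength on the joint:
N' = W cosα = 289·cos37.0° = 230.8 kN/m
Driving force T = W sinα = 289·sin37.0° = 173.9 kN/m
Resisting force R = c_j·L + N'·tanφ_j = 14·10.0 + 230.8·tan40.3° = 140.0 + 195.7 = 335.7 kN/m
FS = R / T = 335.7 / 173.9 = 1.930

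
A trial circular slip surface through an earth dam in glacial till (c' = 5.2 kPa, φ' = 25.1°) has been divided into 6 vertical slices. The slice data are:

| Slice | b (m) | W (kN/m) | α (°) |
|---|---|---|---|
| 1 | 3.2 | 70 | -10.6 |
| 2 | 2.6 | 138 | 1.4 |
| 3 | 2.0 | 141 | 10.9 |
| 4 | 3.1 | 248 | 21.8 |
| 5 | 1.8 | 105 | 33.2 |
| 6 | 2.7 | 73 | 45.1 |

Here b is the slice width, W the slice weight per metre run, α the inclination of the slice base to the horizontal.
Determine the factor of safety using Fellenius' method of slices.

FS = 1.94

Ordinary method of slices: FS = Σ[c'·Δl_i + (W_i cosα_i)·tanφ'] / Σ W_i sinα_i, with Δl_i = b_i / cosα_i.
Slice 1: Δl = 3.2/cos(-10.6°) = 3.256 m; N'_1 = 70·cos(-10.6°) = 68.8; c'Δl = 16.93; W sinα = -12.9
Slice 2: Δl = 2.6/cos1.4° = 2.601 m; N'_2 = 138·cos1.4° = 138.0; c'Δl = 13.52; W sinα = 3.4
Slice 3: Δl = 2.0/cos10.9° = 2.037 m; N'_3 = 141·cos10.9° = 138.5; c'Δl = 10.59; W sinα = 26.7
Slice 4: Δl = 3.1/cos21.8° = 3.339 m; N'_4 = 248·cos21.8° = 230.3; c'Δl = 17.36; W sinα = 92.1
Slice 5: Δl = 1.8/cos33.2° = 2.151 m; N'_5 = 105·cos33.2° = 87.9; c'Δl = 11.19; W sinα = 57.5
Slice 6: Δl = 2.7/cos45.1° = 3.825 m; N'_6 = 73·cos45.1° = 51.5; c'Δl = 19.89; W sinα = 51.7
Σc'Δl = 89.5 kN/m; ΣN' = 714.9 kN/m; ΣW sinα = 218.5 kN/m
Resisting = 89.5 + 714.9·tan25.1° = 89.5 + 334.9 = 424.4 kN/m
FS = 424.4 / 218.5 = 1.942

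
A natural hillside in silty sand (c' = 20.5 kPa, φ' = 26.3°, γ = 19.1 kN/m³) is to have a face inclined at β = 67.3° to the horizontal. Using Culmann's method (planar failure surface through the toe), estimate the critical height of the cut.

H_c = 14.48 m

Culmann's analysis gives the critical failure plane at α_cr = (β + φ')/2 = (67.3 + 26.3)/2 = 46.8°, and the critical height
H_c = (4c'/γ) · sinβ cosφ' / [1 − cos(β − φ')]
    = (4·20.5/19.1) · sin67.3°·cos26.3° / [1 − cos(41.0°)]
    = 4.293 · 0.9225·0.8965 / [1 − 0.7547]
    = 4.293 · 0.8270 / 0.2453
    = 14.48 m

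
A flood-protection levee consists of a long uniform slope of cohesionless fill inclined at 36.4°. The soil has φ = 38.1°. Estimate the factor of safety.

FS = 1.06

For a dry cohesionless infinite slope the factor of safety is FS = tanφ / tanβ.
FS = tan38.1° / tan36.4° = 0.7841 / 0.7373 = 1.064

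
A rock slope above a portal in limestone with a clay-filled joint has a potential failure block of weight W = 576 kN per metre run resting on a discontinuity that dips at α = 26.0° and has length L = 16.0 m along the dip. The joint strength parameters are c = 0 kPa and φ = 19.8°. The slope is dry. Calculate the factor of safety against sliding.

Resolving the block weight along and normal to the plane and applying the Mohr–Coulomb strength on the joint:
N' = W cosα = 576·cos26.0° = 517.7 kN/m
Driving force T = W sinα = 576·sin26.0° = 252.5 kN/m
Resisting force R = c·L + N'·tanφ = 0·16.0 + 517.7·tan19.8° = 0.0 + 186.4 = 186.4 kN/m
FS = R / T = 186.4 / 252.5 = 0.738

FS = 0.74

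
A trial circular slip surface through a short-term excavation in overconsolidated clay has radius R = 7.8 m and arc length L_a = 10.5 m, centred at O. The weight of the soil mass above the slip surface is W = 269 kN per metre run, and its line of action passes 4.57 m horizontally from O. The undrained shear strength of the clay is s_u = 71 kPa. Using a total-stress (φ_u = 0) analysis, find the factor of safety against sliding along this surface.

FS = 4.73

Taking moments about the centre O, the resisting moment is provided by the undrained shear strength acting along the arc:
M_R = s_u·L_a·R = 71·10.50·7.8 = 5814.9 kN·m/m
M_D = W·d = 269·4.57 = 1229.3 kN·m/m
FS = M_R / M_D = 5814.9 / 1229.3 = 4.730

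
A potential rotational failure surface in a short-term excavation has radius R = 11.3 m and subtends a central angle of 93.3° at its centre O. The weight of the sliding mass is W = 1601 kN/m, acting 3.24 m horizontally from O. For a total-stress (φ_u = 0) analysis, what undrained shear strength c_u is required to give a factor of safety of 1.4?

FS = c_u·L_a·R / (W·d), so c_u = FS·W·d / (L_a·R).
Arc length L_a = R·θ = 11.3·(93.3°·π/180) = 11.3·1.6284 = 18.40 m
c_u = 1.4·1601·3.24 / (18.40·11.3) = 7262.1 / 207.93 = 34.93 kPa

c_u = 34.9 kPa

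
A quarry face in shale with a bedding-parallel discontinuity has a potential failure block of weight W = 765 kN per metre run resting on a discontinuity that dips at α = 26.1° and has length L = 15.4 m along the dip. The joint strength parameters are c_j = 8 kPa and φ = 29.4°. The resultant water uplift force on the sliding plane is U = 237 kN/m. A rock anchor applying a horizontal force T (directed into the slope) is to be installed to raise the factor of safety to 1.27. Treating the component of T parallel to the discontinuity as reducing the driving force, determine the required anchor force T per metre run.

Resolving forces along and normal to the sliding plane, with the horizontal anchor force T adding T·sinα to the effective normal force and T·cosα acting up the plane against the driving force:
FS = [c_jL + (W cosα − U + T sinα) tanφ] / [W sinα − T cosα]
Without the anchor: N' = 450.0 kN/m, driving T_d = 336.6 kN/m, resisting R = 8·15.4 + 450.0·tan29.4° = 376.8 kN/m, FS = 1.12.
Setting FS = 1.27 and solving for T:
1.27·(336.6 − T cos26.1°) = 376.8 + T sin26.1°·tan29.4°
T·(sin26.1°·tan29.4° + 1.27·cos26.1°) = 1.27·336.6 − 376.8
T·(0.4399·0.5635 + 1.27·0.8980) = 427.4 − 376.8 = 50.7
T·1.3884 = 50.7
T = 36.5 kN/m

T = 36 kN/m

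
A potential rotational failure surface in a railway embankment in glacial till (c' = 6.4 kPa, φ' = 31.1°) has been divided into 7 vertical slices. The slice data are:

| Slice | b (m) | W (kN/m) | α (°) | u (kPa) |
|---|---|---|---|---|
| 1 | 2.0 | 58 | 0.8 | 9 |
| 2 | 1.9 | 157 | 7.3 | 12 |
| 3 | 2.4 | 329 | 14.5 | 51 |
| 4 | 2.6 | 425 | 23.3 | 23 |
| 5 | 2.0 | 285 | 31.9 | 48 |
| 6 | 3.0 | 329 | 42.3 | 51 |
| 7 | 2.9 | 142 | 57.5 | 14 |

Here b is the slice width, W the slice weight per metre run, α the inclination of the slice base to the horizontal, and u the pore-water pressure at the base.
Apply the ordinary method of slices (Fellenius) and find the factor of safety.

Ordinary method of slices: FS = Σ[c'·Δl_i + (W_i cosα_i − u_i·Δl_i)·tanφ'] / Σ W_i sinα_i, with Δl_i = b_i / cosα_i.
Slice 1: Δl = 2.0/cos0.8° = 2.000 m; N'_1 = 58·cos0.8° − 9·2.000 = 40.0; c'Δl = 12.80; W sinα = 0.8
Slice 2: Δl = 1.9/cos7.3° = 1.916 m; N'_2 = 157·cos7.3° − 12·1.916 = 132.7; c'Δl = 12.26; W sinα = 19.9
Slice 3: Δl = 2.4/cos14.5° = 2.479 m; N'_3 = 329·cos14.5° − 51·2.479 = 192.1; c'Δl = 15.87; W sinα = 82.4
Slice 4: Δl = 2.6/cos23.3° = 2.831 m; N'_4 = 425·cos23.3° − 23·2.831 = 325.2; c'Δl = 18.12; W sinα = 168.1
Slice 5: Δl = 2.0/cos31.9° = 2.356 m; N'_5 = 285·cos31.9° − 48·2.356 = 128.9; c'Δl = 15.08; W sinα = 150.6
Slice 6: Δl = 3.0/cos42.3° = 4.056 m; N'_6 = 329·cos42.3° − 51·4.056 = 36.5; c'Δl = 25.96; W sinα = 221.4
Slice 7: Δl = 2.9/cos57.5° = 5.397 m; N'_7 = 142·cos57.5° − 14·5.397 = 0.7; c'Δl = 34.54; W sinα = 119.8
Σc'Δl = 134.6 kN/m; ΣN' = 856.1 kN/m; ΣW sinα = 763.0 kN/m
Resisting = 134.6 + 856.1·tan31.1° = 134.6 + 516.5 = 651.1 kN/m
FS = 651.1 / 763.0 = 0.853

FS = 0.85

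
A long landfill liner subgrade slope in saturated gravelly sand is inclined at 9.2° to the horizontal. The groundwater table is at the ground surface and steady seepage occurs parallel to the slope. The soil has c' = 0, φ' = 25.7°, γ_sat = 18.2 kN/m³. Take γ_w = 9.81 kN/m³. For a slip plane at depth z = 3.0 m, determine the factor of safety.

FS = 1.37

With seepage parallel to the slope and the water table at the surface, the effective normal stress on the slip plane uses the buoyant unit weight γ' = γ_sat − γ_w while the driving shear stress uses γ_sat:
FS = [c' + γ' z cos²β tanφ'] / [γ_sat z sinβ cosβ]
(For c' = 0 this reduces to FS = (γ'/γ_sat)·tanφ'/tanβ.)
γ' = 18.2 − 9.81 = 8.39 kN/m³
Numerator = 0.0 + 8.39·3.0·cos²9.2°·tan25.7° = 0.0 + 8.39·3.0·0.9744·0.4813 = 11.804 kPa
Denominator = 18.2·3.0·sin9.2°·cos9.2° = 18.2·3.0·0.1599·0.9871 = 8.617 kPa
FS = 11.804 / 8.617 = 1.370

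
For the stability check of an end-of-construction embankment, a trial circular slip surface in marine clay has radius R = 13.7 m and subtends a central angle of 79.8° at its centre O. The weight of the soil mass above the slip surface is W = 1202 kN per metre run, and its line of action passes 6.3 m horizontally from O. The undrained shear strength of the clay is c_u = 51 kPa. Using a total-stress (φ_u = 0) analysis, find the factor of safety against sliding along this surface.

FS = 1.76

Taking moments about the centre O, the resisting moment is provided by the undrained shear strength acting along the arc:
Arc length L_a = R·θ = 13.7·(79.8°·π/180) = 13.7·1.3928 = 19.08 m
M_R = c_u·L_a·R = 51·19.08·13.7 = 13331.9 kN·m/m
M_D = W·d = 1202·6.3 = 7572.6 kN·m/m
FS = M_R / M_D = 13331.9 / 7572.6 = 1.761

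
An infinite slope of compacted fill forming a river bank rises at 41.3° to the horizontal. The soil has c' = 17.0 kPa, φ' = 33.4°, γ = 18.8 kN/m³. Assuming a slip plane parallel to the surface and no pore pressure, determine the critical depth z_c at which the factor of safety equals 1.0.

Setting FS = 1.00 in FS = [c' + γz cos²β tanφ'] / [γz sinβ cosβ] and solving for z:
z = c' / [γ cosβ (FS·sinβ − cosβ·tanφ')]
  = 17.0 / [18.8·cos41.3°·(1.00·sin41.3° − cos41.3°·tan33.4°)]
  = 17.0 / [18.8·0.7513·(1.00·0.6600 − 0.7513·0.6594)]
  = 17.0 / 2.3253 = 7.311 m

z_c = 7.31 m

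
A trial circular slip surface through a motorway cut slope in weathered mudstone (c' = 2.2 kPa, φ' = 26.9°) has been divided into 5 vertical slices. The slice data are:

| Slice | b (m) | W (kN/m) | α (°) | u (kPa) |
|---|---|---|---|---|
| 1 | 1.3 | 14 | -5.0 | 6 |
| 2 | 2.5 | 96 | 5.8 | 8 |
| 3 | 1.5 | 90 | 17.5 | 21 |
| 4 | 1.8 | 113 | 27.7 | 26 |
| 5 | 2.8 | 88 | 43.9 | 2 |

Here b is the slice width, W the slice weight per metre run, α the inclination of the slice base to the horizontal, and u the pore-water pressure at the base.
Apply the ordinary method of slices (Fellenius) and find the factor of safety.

FS = 0.97

Ordinary method of slices: FS = Σ[c'·Δl_i + (W_i cosα_i − u_i·Δl_i)·tanφ'] / Σ W_i sinα_i, with Δl_i = b_i / cosα_i.
Slice 1: Δl = 1.3/cos(-5.0°) = 1.305 m; N'_1 = 14·cos(-5.0°) − 6·1.305 = 6.1; c'Δl = 2.87; W sinα = -1.2
Slice 2: Δl = 2.5/cos5.8° = 2.513 m; N'_2 = 96·cos5.8° − 8·2.513 = 75.4; c'Δl = 5.53; W sinα = 9.7
Slice 3: Δl = 1.5/cos17.5° = 1.573 m; N'_3 = 90·cos17.5° − 21·1.573 = 52.8; c'Δl = 3.46; W sinα = 27.1
Slice 4: Δl = 1.8/cos27.7° = 2.033 m; N'_4 = 113·cos27.7° − 26·2.033 = 47.2; c'Δl = 4.47; W sinα = 52.5
Slice 5: Δl = 2.8/cos43.9° = 3.886 m; N'_5 = 88·cos43.9° − 2·3.886 = 55.6; c'Δl = 8.55; W sinα = 61.0
Σc'Δl = 24.9 kN/m; ΣN' = 237.2 kN/m; ΣW sinα = 149.1 kN/m
Resisting = 24.9 + 237.2·tan26.9° = 24.9 + 120.3 = 145.2 kN/m
FS = 145.2 / 149.1 = 0.974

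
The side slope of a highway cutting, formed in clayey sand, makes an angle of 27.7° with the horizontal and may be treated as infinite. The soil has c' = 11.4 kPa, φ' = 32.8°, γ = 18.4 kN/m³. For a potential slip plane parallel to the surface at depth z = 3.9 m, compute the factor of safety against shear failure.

FS = 1.61

For an infinite slope with a slip plane parallel to the surface (no pore pressure): FS = [c' + γz cos²β tanφ'] / [γz sinβ cosβ].
γz = 18.4·3.9 = 71.76 kN/m²
Numerator = 11.4 + 71.76·cos²27.7°·tan32.8° = 11.4 + 71.76·0.7839·0.6445 = 47.653 kPa
Denominator = 71.76·sin27.7°·cos27.7° = 71.76·0.4648·0.8854 = 29.534 kPa
FS = 47.653 / 29.534 = 1.614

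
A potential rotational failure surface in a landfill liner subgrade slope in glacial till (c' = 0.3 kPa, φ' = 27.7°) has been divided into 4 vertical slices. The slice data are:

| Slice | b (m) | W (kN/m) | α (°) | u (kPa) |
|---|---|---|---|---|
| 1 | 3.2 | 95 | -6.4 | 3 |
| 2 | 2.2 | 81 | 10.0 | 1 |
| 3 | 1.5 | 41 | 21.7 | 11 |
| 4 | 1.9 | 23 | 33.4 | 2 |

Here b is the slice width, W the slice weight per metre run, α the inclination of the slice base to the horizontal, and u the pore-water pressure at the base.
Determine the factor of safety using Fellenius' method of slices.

Ordinary method of slices: FS = Σ[c'·Δl_i + (W_i cosα_i − u_i·Δl_i)·tanφ'] / Σ W_i sinα_i, with Δl_i = b_i / cosα_i.
Slice 1: Δl = 3.2/cos(-6.4°) = 3.220 m; N'_1 = 95·cos(-6.4°) − 3·3.220 = 84.7; c'Δl = 0.97; W sinα = -10.6
Slice 2: Δl = 2.2/cos10.0° = 2.234 m; N'_2 = 81·cos10.0° − 1·2.234 = 77.5; c'Δl = 0.67; W sinα = 14.1
Slice 3: Δl = 1.5/cos21.7° = 1.614 m; N'_3 = 41·cos21.7° − 11·1.614 = 20.3; c'Δl = 0.48; W sinα = 15.2
Slice 4: Δl = 1.9/cos33.4° = 2.276 m; N'_4 = 23·cos33.4° − 2·2.276 = 14.6; c'Δl = 0.68; W sinα = 12.7
Σc'Δl = 2.8 kN/m; ΣN' = 197.3 kN/m; ΣW sinα = 31.3 kN/m
Resisting = 2.8 + 197.3·tan27.7° = 2.8 + 103.6 = 106.4 kN/m
FS = 106.4 / 31.3 = 3.399

FS = 3.40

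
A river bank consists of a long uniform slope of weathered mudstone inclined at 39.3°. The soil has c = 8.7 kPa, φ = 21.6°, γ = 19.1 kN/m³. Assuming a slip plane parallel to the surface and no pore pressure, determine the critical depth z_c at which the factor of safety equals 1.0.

z_c = 1.80 m

Setting FS = 1.00 in FS = [c + γz cos²β tanφ] / [γz sinβ cosβ] and solving for z:
z = c / [γ cosβ (FS·sinβ − cosβ·tanφ)]
  = 8.7 / [19.1·cos39.3°·(1.00·sin39.3° − cos39.3°·tan21.6°)]
  = 8.7 / [19.1·0.7738·(1.00·0.6334 − 0.7738·0.3959)]
  = 8.7 / 4.8331 = 1.800 m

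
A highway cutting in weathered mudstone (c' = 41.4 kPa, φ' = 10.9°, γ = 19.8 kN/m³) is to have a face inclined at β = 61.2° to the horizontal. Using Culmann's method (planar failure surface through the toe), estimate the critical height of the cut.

H_c = 19.92 m

Culmann's analysis gives the critical failure plane at α_cr = (β + φ')/2 = (61.2 + 10.9)/2 = 36.1°, and the critical height
H_c = (4c'/γ) · sinβ cosφ' / [1 − cos(β − φ')]
    = (4·41.4/19.8) · sin61.2°·cos10.9° / [1 − cos(50.3°)]
    = 8.364 · 0.8763·0.9820 / [1 − 0.6388]
    = 8.364 · 0.8605 / 0.3612
    = 19.92 m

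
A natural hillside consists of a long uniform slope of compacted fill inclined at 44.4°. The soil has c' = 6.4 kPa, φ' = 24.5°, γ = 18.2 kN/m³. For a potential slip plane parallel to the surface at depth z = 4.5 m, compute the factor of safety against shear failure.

For an infinite slope with a slip plane parallel to the surface (no pore pressure): FS = [c' + γz cos²β tanφ'] / [γz sinβ cosβ].
γz = 18.2·4.5 = 81.90 kN/m²
Numerator = 6.4 + 81.90·cos²44.4°·tan24.5° = 6.4 + 81.90·0.5105·0.4557 = 25.453 kPa
Denominator = 81.90·sin44.4°·cos44.4° = 81.90·0.6997·0.7145 = 40.941 kPa
FS = 25.453 / 40.941 = 0.622

FS = 0.62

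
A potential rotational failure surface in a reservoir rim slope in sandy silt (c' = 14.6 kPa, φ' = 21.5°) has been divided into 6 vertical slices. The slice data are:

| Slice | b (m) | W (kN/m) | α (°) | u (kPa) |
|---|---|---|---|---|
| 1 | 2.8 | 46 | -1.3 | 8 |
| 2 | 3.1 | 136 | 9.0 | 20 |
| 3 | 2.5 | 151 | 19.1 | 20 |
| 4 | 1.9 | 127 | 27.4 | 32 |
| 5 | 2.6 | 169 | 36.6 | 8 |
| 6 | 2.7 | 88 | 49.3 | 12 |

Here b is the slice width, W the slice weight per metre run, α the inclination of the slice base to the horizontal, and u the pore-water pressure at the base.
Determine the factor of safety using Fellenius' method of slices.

FS = 1.36

Ordinary method of slices: FS = Σ[c'·Δl_i + (W_i cosα_i − u_i·Δl_i)·tanφ'] / Σ W_i sinα_i, with Δl_i = b_i / cosα_i.
Slice 1: Δl = 2.8/cos(-1.3°) = 2.801 m; N'_1 = 46·cos(-1.3°) − 8·2.801 = 23.6; c'Δl = 40.89; W sinα = -1.0
Slice 2: Δl = 3.1/cos9.0° = 3.139 m; N'_2 = 136·cos9.0° − 20·3.139 = 71.6; c'Δl = 45.82; W sinα = 21.3
Slice 3: Δl = 2.5/cos19.1° = 2.646 m; N'_3 = 151·cos19.1° − 20·2.646 = 89.8; c'Δl = 38.63; W sinα = 49.4
Slice 4: Δl = 1.9/cos27.4° = 2.140 m; N'_4 = 127·cos27.4° − 32·2.140 = 44.3; c'Δl = 31.25; W sinα = 58.4
Slice 5: Δl = 2.6/cos36.6° = 3.239 m; N'_5 = 169·cos36.6° − 8·3.239 = 109.8; c'Δl = 47.28; W sinα = 100.8
Slice 6: Δl = 2.7/cos49.3° = 4.140 m; N'_6 = 88·cos49.3° − 12·4.140 = 7.7; c'Δl = 60.45; W sinα = 66.7
Σc'Δl = 264.3 kN/m; ΣN' = 346.6 kN/m; ΣW sinα = 295.6 kN/m
Resisting = 264.3 + 346.6·tan21.5° = 264.3 + 136.5 = 400.9 kN/m
FS = 400.9 / 295.6 = 1.356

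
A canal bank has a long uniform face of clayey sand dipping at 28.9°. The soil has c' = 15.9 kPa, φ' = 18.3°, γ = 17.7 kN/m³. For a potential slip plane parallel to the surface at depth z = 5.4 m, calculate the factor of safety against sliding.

FS = 0.99

For an infinite slope with a slip plane parallel to the surface (no pore pressure): FS = [c' + γz cos²β tanφ'] / [γz sinβ cosβ].
γz = 17.7·5.4 = 95.58 kN/m²
Numerator = 15.9 + 95.58·cos²28.9°·tan18.3° = 15.9 + 95.58·0.7664·0.3307 = 40.127 kPa
Denominator = 95.58·sin28.9°·cos28.9° = 95.58·0.4833·0.8755 = 40.440 kPa
FS = 40.127 / 40.440 = 0.992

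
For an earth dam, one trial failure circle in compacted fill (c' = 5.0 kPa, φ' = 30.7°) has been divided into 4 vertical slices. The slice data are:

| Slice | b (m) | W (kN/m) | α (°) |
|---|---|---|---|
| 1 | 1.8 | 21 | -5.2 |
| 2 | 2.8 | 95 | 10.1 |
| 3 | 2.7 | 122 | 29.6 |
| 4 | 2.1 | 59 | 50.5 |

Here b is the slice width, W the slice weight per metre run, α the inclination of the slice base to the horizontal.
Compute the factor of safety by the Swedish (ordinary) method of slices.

FS = 1.73

Ordinary method of slices: FS = Σ[c'·Δl_i + (W_i cosα_i)·tanφ'] / Σ W_i sinα_i, with Δl_i = b_i / cosα_i.
Slice 1: Δl = 1.8/cos(-5.2°) = 1.807 m; N'_1 = 21·cos(-5.2°) = 20.9; c'Δl = 9.04; W sinα = -1.9
Slice 2: Δl = 2.8/cos10.1° = 2.844 m; N'_2 = 95·cos10.1° = 93.5; c'Δl = 14.22; W sinα = 16.7
Slice 3: Δl = 2.7/cos29.6° = 3.105 m; N'_3 = 122·cos29.6° = 106.1; c'Δl = 15.53; W sinα = 60.3
Slice 4: Δl = 2.1/cos50.5° = 3.301 m; N'_4 = 59·cos50.5° = 37.5; c'Δl = 16.51; W sinα = 45.5
Σc'Δl = 55.3 kN/m; ΣN' = 258.0 kN/m; ΣW sinα = 120.5 kN/m
Resisting = 55.3 + 258.0·tan30.7° = 55.3 + 153.2 = 208.5 kN/m
FS = 208.5 / 120.5 = 1.730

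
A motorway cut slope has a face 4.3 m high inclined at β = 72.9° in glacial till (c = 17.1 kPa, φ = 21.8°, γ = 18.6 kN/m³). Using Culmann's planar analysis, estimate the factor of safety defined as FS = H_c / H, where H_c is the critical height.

FS = 2.04

H_c = (4c/γ) · sinβ cosφ / [1 − cos(β − φ)]
    = (4·17.1/18.6) · sin72.9°·cos21.8° / [1 − cos51.1°]
    = 3.677 · 0.8874 / 0.3720 = 8.77 m
FS = H_c / H = 8.77 / 4.3 = 2.040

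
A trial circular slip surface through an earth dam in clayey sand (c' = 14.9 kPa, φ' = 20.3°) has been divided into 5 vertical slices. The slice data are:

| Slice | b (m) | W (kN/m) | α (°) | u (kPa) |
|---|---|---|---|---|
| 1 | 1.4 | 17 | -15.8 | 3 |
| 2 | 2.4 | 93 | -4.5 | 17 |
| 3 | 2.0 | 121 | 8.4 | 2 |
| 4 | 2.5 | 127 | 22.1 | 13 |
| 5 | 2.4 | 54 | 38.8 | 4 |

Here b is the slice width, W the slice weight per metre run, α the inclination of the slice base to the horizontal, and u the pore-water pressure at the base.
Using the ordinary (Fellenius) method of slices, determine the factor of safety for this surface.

Ordinary method of slices: FS = Σ[c'·Δl_i + (W_i cosα_i − u_i·Δl_i)·tanφ'] / Σ W_i sinα_i, with Δl_i = b_i / cosα_i.
Slice 1: Δl = 1.4/cos(-15.8°) = 1.455 m; N'_1 = 17·cos(-15.8°) − 3·1.455 = 12.0; c'Δl = 21.68; W sinα = -4.6
Slice 2: Δl = 2.4/cos(-4.5°) = 2.407 m; N'_2 = 93·cos(-4.5°) − 17·2.407 = 51.8; c'Δl = 35.87; W sinα = -7.3
Slice 3: Δl = 2.0/cos8.4° = 2.022 m; N'_3 = 121·cos8.4° − 2·2.022 = 115.7; c'Δl = 30.12; W sinα = 17.7
Slice 4: Δl = 2.5/cos22.1° = 2.698 m; N'_4 = 127·cos22.1° − 13·2.698 = 82.6; c'Δl = 40.20; W sinα = 47.8
Slice 5: Δl = 2.4/cos38.8° = 3.080 m; N'_5 = 54·cos38.8° − 4·3.080 = 29.8; c'Δl = 45.89; W sinα = 33.8
Σc'Δl = 173.8 kN/m; ΣN' = 291.8 kN/m; ΣW sinα = 87.4 kN/m
Resisting = 173.8 + 291.8·tan20.3° = 173.8 + 107.9 = 281.7 kN/m
FS = 281.7 / 87.4 = 3.224

FS = 3.22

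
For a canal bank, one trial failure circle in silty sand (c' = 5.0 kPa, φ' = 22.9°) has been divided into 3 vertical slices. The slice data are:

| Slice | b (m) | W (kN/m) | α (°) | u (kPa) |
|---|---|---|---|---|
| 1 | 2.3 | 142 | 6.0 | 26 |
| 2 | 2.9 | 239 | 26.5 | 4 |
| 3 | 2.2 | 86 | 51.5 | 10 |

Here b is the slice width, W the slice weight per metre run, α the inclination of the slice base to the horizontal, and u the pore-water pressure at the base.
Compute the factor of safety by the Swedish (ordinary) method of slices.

FS = 0.91

Ordinary method of slices: FS = Σ[c'·Δl_i + (W_i cosα_i − u_i·Δl_i)·tanφ'] / Σ W_i sinα_i, with Δl_i = b_i / cosα_i.
Slice 1: Δl = 2.3/cos6.0° = 2.313 m; N'_1 = 142·cos6.0° − 26·2.313 = 81.1; c'Δl = 11.56; W sinα = 14.8
Slice 2: Δl = 2.9/cos26.5° = 3.240 m; N'_2 = 239·cos26.5° − 4·3.240 = 200.9; c'Δl = 16.20; W sinα = 106.6
Slice 3: Δl = 2.2/cos51.5° = 3.534 m; N'_3 = 86·cos51.5° − 10·3.534 = 18.2; c'Δl = 17.67; W sinα = 67.3
Σc'Δl = 45.4 kN/m; ΣN' = 300.2 kN/m; ΣW sinα = 188.8 kN/m
Resisting = 45.4 + 300.2·tan22.9° = 45.4 + 126.8 = 172.3 kN/m
FS = 172.3 / 188.8 = 0.912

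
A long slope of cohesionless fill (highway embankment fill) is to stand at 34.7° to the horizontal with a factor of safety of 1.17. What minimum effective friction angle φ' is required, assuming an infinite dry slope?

FS = tanφ'/tanβ ⇒ tanφ' = FS · tanβ = 1.17 · tan34.7° = 0.8101
φ' = arctan(0.8101) = 39.01°

φ' = 39.0°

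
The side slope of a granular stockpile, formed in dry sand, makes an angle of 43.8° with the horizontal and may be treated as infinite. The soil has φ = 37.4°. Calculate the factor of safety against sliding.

For a dry cohesionless infinite slope the factor of safety is FS = tanφ / tanβ.
FS = tan37.4° / tan43.8° = 0.7646 / 0.9590 = 0.797

FS = 0.80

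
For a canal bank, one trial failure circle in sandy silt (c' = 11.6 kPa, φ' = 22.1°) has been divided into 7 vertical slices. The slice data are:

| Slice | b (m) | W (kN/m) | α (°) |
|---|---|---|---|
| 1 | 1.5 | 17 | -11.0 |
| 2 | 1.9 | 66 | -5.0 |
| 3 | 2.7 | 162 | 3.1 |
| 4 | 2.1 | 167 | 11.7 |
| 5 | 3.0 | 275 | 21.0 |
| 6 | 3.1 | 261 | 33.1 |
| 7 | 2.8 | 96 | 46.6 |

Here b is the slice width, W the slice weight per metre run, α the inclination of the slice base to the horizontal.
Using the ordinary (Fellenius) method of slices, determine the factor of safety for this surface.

Ordinary method of slices: FS = Σ[c'·Δl_i + (W_i cosα_i)·tanφ'] / Σ W_i sinα_i, with Δl_i = b_i / cosα_i.
Slice 1: Δl = 1.5/cos(-11.0°) = 1.528 m; N'_1 = 17·cos(-11.0°) = 16.7; c'Δl = 17.73; W sinα = -3.2
Slice 2: Δl = 1.9/cos(-5.0°) = 1.907 m; N'_2 = 66·cos(-5.0°) = 65.7; c'Δl = 22.12; W sinα = -5.8
Slice 3: Δl = 2.7/cos3.1° = 2.704 m; N'_3 = 162·cos3.1° = 161.8; c'Δl = 31.37; W sinα = 8.8
Slice 4: Δl = 2.1/cos11.7° = 2.145 m; N'_4 = 167·cos11.7° = 163.5; c'Δl = 24.88; W sinα = 33.9
Slice 5: Δl = 3.0/cos21.0° = 3.213 m; N'_5 = 275·cos21.0° = 256.7; c'Δl = 37.28; W sinα = 98.6
Slice 6: Δl = 3.1/cos33.1° = 3.701 m; N'_6 = 261·cos33.1° = 218.6; c'Δl = 42.93; W sinα = 142.5
Slice 7: Δl = 2.8/cos46.6° = 4.075 m; N'_7 = 96·cos46.6° = 66.0; c'Δl = 47.27; W sinα = 69.8
Σc'Δl = 223.6 kN/m; ΣN' = 949.1 kN/m; ΣW sinα = 344.5 kN/m
Resisting = 223.6 + 949.1·tan22.1° = 223.6 + 385.4 = 608.9 kN/m
FS = 608.9 / 344.5 = 1.768

FS = 1.77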